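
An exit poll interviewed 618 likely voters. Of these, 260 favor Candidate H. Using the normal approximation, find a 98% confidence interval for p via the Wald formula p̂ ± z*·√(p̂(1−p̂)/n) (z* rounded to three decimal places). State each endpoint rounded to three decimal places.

p̂ = 260/618 = 0.42071.
SE(p̂) = √(0.42071·0.57929/618) = 0.019858.
For 98% confidence, z* = 2.326.
Margin = 2.326·0.019858 = 0.04619.
So the interval runs from 0.375 to 0.467.

(0.375, 0.467)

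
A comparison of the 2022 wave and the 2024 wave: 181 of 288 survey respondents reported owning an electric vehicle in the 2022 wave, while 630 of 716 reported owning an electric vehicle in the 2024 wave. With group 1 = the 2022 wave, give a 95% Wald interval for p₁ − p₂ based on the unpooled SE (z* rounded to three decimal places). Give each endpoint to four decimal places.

(-0.3121, -0.1907)

p̂₁ = 181/288 = 0.62847, p̂₂ = 630/716 = 0.87989; p̂₁ − p̂₂ = -0.25142.
SE = √(0.000810746 + 0.000147605) = √0.000958351 = 0.030957.
For 95% confidence, z* = 1.960. Margin of error = 0.06068.
So the interval runs from -0.3121 to -0.1907.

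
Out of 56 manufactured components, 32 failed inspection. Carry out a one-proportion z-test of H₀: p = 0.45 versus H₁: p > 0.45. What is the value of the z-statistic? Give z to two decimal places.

The sample proportion is 32/56 = 0.57143.
Under H₀, SE = √(p₀(1−p₀)/n) = √(0.45·0.55/56) = √0.004419643 = 0.066480.
z = (0.57143 − 0.45)/0.066480 = 0.12143/0.066480 = 1.83.

z = 1.83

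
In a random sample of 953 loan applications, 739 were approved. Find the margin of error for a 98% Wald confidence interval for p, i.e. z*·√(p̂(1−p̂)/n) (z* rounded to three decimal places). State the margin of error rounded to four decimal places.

Sample proportion p̂ = 739/953 = 0.77545.
SE(p̂) = √(0.77545·0.22455/953) = 0.013517.
z* = 2.326 at the 98% level.
So ME = 0.0314.

ME = 0.0314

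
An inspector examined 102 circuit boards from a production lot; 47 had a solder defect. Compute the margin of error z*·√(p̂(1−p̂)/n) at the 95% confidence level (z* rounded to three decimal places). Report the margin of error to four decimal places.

ME = 0.0967

p̂ = 47/102 = 0.46078.
SE(p̂) = √(0.46078·0.53922/102) = 0.049355.
For 95% confidence, z* = 1.960.
ME = 1.960·0.049355 = 0.0967.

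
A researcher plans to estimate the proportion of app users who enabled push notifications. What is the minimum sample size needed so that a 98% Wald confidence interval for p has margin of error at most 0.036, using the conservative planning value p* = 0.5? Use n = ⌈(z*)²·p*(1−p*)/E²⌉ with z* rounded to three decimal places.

For 98% confidence, z* = 2.326.
p*(1−p*) = 0.2500.
Required n before rounding: 5.410276 × 0.2500 / 0.036² = 1043.649.
⌈1043.649⌉ = 1044.

n = 1044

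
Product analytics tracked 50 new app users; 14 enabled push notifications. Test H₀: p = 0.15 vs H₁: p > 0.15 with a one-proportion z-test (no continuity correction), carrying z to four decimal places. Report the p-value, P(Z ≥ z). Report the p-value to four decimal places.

The sample proportion is 14/50 = 0.28000.
Under H₀, SE = √(p₀(1−p₀)/n) = √(0.15·0.85/50) = √0.002550000 = 0.050498.
Test statistic (full precision, shown to 4 dp): z = (14/50 − 0.15)/SE₀ ≈ 2.5744.
From the standard normal, P(Z ≥ z) = 0.0050.

p-value = 0.0050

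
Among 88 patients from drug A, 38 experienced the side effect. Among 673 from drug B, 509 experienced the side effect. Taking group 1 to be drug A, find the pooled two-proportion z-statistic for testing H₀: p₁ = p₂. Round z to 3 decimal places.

Sample proportions: p̂₁ = 38/88 = 0.43182 and p̂₂ = 509/673 = 0.75632.
Pooled p̂ = (38+509)/(88+673) = 547/761 = 0.71879.
Pooled SE = √[0.2021305·0.01284952] ≈ 0.050964.
z = (p̂₁ − p̂₂)/SE = (0.43182 − 0.75632)/0.050964 = -0.32450/0.050964 = -6.367.

z = -6.367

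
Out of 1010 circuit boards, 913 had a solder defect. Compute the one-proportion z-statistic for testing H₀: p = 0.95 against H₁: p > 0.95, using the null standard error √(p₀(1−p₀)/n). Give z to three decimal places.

z = -6.713

With x = 913 successes in n = 1010, p̂ = 0.90396.
Under H₀, SE = √(p₀(1−p₀)/n) = √(0.95·0.05/1010) = √0.000047030 = 0.006858.
Test statistic: z = -0.04604/0.006858 = -6.713.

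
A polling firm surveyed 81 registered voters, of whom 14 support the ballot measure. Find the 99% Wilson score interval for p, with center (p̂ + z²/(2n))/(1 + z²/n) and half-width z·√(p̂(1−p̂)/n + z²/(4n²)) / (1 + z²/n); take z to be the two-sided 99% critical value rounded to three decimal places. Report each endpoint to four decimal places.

(0.0907, 0.3046)

p̂ = 14/81 = 0.17284; z = 2.576, so z² = 6.635776.
1 + z²/n = 1.081923.
Center = (0.17284 + 0.040962)/1.081923 = 0.19761.
Radicand: p̂(1−p̂)/n + z²/(4n²) = 0.001765012 + 0.000252849 = 0.002017861.
Half-width = 2.576·√0.002017861/1.081923 = 0.10695.
So the interval runs from 0.0907 to 0.3046.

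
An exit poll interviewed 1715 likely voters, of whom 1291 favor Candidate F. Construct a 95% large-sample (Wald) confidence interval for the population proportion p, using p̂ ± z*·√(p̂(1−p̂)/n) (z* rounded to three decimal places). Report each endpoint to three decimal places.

(0.732, 0.773)

p̂ = 1291/1715 = 0.75277.
SE = √(p̂(1−p̂)/n) = √(0.186107/1715) = 0.010417.
The 95% critical value is z* = 1.960.
Margin = 1.960·0.010417 = 0.02042.
CI: 0.75277 ± 0.02042 = (0.732, 0.773).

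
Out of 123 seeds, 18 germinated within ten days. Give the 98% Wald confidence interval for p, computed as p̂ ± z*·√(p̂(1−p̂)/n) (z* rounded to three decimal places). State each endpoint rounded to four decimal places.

Sample proportion p̂ = 18/123 = 0.14634.
SE = √(p̂(1−p̂)/n) = √(0.124926/123) = 0.031869.
For 98% confidence, z* = 2.326.
Margin = 2.326·0.031869 = 0.07413.
So the interval runs from 0.0722 to 0.2205.

(0.0722, 0.2205)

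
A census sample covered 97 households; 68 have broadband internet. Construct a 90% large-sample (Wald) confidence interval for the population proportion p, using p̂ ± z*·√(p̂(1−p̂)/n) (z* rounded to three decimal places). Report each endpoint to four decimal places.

(0.6246, 0.7775)

p̂ = 68/97 = 0.70103.
Standard error of p̂: √(0.209587/97) = √0.002160686 = 0.046483.
For 90% confidence, z* = 1.645.
Margin = 1.645·0.046483 = 0.07646.
CI: 0.70103 ± 0.07646 = (0.6246, 0.7775).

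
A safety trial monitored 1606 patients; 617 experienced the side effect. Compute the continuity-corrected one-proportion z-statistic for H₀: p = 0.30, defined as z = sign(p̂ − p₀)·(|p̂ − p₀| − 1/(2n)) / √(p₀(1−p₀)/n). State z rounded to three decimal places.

The sample proportion is 617/1606 = 0.38418. p̂ − p₀ = 0.084184.
Continuity correction 1/(2n) = 1/3212 = 0.000311.
Corrected numerator: |0.084184| − 0.000311 = 0.083873.
Null standard error: √(0.30·0.70/1606) = √0.000130760 = 0.011435.
z = (+)0.083873/0.011435 = 7.335.

z = 7.335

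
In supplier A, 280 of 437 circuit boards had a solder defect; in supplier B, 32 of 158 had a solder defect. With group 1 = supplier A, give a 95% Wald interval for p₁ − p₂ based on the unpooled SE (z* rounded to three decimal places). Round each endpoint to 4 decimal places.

(0.3611, 0.5153)

p̂₁ = 280/437 = 0.64073, p̂₂ = 32/158 = 0.20253; p̂₁ − p̂₂ = 0.43820.
Unpooled SE = √(p̂₁(1−p̂₁)/n₁ + p̂₂(1−p̂₂)/n₂) = √(0.000526761 + 0.001022232) = 0.039357.
z* = 1.960 at the 95% level. Margin = 1.960·0.039357 = 0.07714.
CI: 0.43820 ± 0.07714 = (0.3611, 0.5153).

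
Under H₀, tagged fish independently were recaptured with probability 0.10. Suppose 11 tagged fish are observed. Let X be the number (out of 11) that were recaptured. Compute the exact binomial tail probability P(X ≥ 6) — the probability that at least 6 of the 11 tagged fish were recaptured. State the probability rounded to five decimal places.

X is binomial with n = 11 and p = 0.10.
P(X ≥ 6) = Σ_{j=6}^{11} C(11,j)·0.10^j·0.90^{11−j}.
= 0.000273 + 0.000022 + 0.000001 + 0.000000 + 0.000000 + 0.000000 = 0.00030.

P = 0.00030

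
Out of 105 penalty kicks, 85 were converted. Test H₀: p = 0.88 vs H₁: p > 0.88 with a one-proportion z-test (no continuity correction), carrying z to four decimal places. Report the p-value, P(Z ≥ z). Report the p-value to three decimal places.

The sample proportion is 85/105 = 0.80952.
Under H₀, SE = √(p₀(1−p₀)/n) = √(0.88·0.12/105) = √0.001005714 = 0.031713.
z = (p̂ − p₀)/SE = (85/105 − 0.88)/0.031713 ≈ -2.2223.
p-value = P(Z ≥ z) with z = -2.2223 → 0.987.

p-value = 0.987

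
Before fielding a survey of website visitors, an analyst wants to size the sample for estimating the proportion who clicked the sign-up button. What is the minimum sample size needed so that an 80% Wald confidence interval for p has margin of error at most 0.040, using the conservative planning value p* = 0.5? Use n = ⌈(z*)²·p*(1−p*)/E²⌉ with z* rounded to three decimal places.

n = 257

The 80% critical value is z* = 1.282.
p*(1−p*) = 0.2500.
Required n before rounding: 1.643524 × 0.2500 / 0.040² = 256.801.
⌈256.801⌉ = 257.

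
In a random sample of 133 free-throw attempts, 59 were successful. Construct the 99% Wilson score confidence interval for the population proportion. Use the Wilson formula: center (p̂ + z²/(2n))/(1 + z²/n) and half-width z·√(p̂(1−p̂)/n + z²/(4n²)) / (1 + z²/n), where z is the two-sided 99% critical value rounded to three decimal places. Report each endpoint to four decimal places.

(0.3380, 0.5546)

p̂ = 59/133 = 0.44361; z = 2.576, so z² = 6.635776.
Denominator 1 + z²/n = 1 + 6.635776/133 = 1.049893.
Adjusted center: (0.44361 + z²/(2n))/1.049893 = 0.44629.
Radicand: p̂(1−p̂)/n + z²/(4n²) = 0.001855790 + 0.000093784 = 0.001949574.
Half-width = 2.576·√0.001949574/1.049893 = 0.10834.
Interval: 0.44629 ± 0.10834 → (0.3380, 0.5546).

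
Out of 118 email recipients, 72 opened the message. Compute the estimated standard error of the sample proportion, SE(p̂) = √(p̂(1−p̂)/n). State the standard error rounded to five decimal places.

p̂ = 72/118 = 0.61017.
p̂(1−p̂) = 0.237863.
SE = √(0.237863/118) = √0.002015788 = 0.04490.

SE = 0.04490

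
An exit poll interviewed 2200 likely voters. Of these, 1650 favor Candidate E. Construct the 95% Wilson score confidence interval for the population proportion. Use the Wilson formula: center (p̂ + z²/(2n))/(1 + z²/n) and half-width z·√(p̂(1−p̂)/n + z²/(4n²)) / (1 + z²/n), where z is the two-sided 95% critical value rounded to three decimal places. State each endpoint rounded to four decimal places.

p̂ = 1650/2200 = 0.75000; z = 1.960, so z² = 3.841600.
Denominator 1 + z²/n = 1 + 3.841600/2200 = 1.001746.
Adjusted center: (0.75000 + z²/(2n))/1.001746 = 0.74956.
Radicand: p̂(1−p̂)/n + z²/(4n²) = 0.000085227 + 0.000000198 = 0.000085425.
Half-width = z·√(radicand)/denom = 1.960·0.009243/1.001746 = 0.01808.
Interval: 0.74956 ± 0.01808 → (0.7315, 0.7676).

(0.7315, 0.7676)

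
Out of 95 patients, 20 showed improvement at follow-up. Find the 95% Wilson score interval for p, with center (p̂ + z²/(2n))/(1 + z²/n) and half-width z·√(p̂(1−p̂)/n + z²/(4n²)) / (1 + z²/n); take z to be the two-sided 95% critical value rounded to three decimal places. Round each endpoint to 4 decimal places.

(0.1406, 0.3029)

Here p̂ = 20/95 = 0.21053 and z = 1.960 (z² = 3.841600).
1 + z²/n = 1.040438.
Center = (0.21053 + 0.020219)/1.040438 = 0.22178.
Radicand: p̂(1−p̂)/n + z²/(4n²) = 0.001749526 + 0.000106416 = 0.001855942.
Half-width = 1.960·√0.001855942/1.040438 = 0.08116.
CI: 0.22178 ± 0.08116 = (0.1406, 0.3029).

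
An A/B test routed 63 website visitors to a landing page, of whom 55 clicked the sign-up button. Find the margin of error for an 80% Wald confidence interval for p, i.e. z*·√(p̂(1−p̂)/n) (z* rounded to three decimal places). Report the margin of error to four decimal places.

p̂ = 55/63 = 0.87302.
SE = √(p̂(1−p̂)/n) = √(0.110859/63) = 0.041948.
z* = 1.282 at the 80% level.
ME = 1.282·0.041948 = 0.0538.

ME = 0.0538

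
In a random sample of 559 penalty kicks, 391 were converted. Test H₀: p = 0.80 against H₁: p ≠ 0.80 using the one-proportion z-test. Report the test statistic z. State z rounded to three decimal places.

With x = 391 successes in n = 559, p̂ = 0.69946.
Null standard error: √(0.80·0.20/559) = √0.000286225 = 0.016918.
Test statistic: z = -0.10054/0.016918 = -5.943.

z = -5.943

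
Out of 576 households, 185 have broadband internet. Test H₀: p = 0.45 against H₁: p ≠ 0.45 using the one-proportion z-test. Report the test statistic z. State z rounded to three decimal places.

z = -6.214

p̂ = 185/576 = 0.32118.
Null standard error: √(0.45·0.55/576) = √0.000429688 = 0.020729.
z = (0.32118 − 0.45)/0.020729 = -0.12882/0.020729 = -6.214.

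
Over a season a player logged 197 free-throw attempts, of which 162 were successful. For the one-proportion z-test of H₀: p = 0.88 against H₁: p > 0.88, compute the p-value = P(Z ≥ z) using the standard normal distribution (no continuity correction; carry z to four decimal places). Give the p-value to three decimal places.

p-value = 0.994

Sample proportion p̂ = 162/197 = 0.82234.
SE₀ = √(0.88·0.12/197) = 0.023153.
Test statistic (full precision, shown to 4 dp): z = (162/197 − 0.88)/SE₀ ≈ -2.4907.
From the standard normal, P(Z ≥ z) = 0.994.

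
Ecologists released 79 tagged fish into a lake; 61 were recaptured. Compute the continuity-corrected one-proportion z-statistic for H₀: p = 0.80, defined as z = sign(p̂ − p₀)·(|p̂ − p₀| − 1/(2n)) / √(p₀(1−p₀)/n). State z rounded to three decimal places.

z = -0.478

Sample proportion p̂ = 61/79 = 0.77215. p̂ − p₀ = -0.027848.
1/(2n) = 0.006329.
Corrected numerator: |-0.027848| − 0.006329 = 0.021519.
Under H₀, SE = √(p₀(1−p₀)/n) = √(0.80·0.20/79) = √0.002025316 = 0.045004.
z = −0.021519/0.045004 = -0.478.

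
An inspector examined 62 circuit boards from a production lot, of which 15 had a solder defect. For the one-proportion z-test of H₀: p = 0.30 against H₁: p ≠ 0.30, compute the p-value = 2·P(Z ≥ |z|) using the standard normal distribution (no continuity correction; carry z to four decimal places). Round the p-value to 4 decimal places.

p̂ = 15/62 = 0.24194.
Null standard error: √(0.30·0.70/62) = √0.003387097 = 0.058199.
Test statistic (full precision, shown to 4 dp): z = (15/62 − 0.30)/SE₀ ≈ -0.9977.
From the standard normal, 2·P(Z ≥ |z|) = 0.3184.

p-value = 0.3184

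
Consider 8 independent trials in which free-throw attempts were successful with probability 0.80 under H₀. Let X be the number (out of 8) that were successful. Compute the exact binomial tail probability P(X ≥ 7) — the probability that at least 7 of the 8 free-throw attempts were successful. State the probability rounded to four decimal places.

X ~ Binomial(n=8, p=0.80).
P(X ≥ 7) = C(8,7)·0.80^7·0.20^1 + C(8,8)·0.80^8·0.20^0.
= 0.335544 + 0.167772 = 0.5033.

P = 0.5033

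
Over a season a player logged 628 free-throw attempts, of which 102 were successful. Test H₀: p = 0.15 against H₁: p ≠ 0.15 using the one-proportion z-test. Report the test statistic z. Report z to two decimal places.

With x = 102 successes in n = 628, p̂ = 0.16242.
SE₀ = √(0.15·0.85/628) = 0.014249.
Test statistic: z = 0.01242/0.014249 = 0.87.

z = 0.87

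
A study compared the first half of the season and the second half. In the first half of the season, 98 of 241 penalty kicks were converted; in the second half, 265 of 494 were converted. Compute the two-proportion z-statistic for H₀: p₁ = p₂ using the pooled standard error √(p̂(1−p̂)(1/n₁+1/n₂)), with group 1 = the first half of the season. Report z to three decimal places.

z = -3.304

p̂₁ = 98/241 = 0.40664, p̂₂ = 265/494 = 0.53644.
Pooled p̂ = (98+265)/(241+494) = 363/735 = 0.49388.
Pooled SE = √[0.2499625·0.00617367] ≈ 0.039283.
z = -0.12980/0.039283 = -3.304.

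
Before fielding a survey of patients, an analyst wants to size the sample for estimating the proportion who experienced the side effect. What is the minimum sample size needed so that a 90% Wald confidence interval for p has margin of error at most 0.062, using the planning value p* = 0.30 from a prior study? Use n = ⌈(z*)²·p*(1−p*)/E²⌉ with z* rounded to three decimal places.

n = 148

The 90% critical value is z* = 1.645.
p*(1−p*) = 0.2100.
Required n before rounding: 2.706025 × 0.2100 / 0.062² = 147.832.
Rounding up, n = 148.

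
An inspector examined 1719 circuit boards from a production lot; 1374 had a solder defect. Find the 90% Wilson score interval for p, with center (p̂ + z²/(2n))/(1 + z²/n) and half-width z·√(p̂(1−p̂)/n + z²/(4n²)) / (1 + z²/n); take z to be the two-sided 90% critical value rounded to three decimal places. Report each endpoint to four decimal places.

(0.7829, 0.8147)

Here p̂ = 1374/1719 = 0.79930 and z = 1.645 (z² = 2.706025).
1 + z²/n = 1.001574.
Adjusted center: (0.79930 + z²/(2n))/1.001574 = 0.79883.
Radicand: p̂(1−p̂)/n + z²/(4n²) = 0.000093321 + 0.000000229 = 0.000093550.
Half-width = 1.645·√0.000093550/1.001574 = 0.01589.
So the interval runs from 0.7829 to 0.8147.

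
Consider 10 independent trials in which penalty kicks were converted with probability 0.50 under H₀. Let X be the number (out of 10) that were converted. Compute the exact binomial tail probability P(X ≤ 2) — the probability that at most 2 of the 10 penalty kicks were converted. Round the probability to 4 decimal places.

P = 0.0547

X ~ Binomial(n=10, p=0.50).
P(X ≤ 2) = C(10,0)·0.50^0·0.50^10 + C(10,1)·0.50^1·0.50^9 + C(10,2)·0.50^2·0.50^8.
= 0.000977 + 0.009766 + 0.043945 = 0.0547.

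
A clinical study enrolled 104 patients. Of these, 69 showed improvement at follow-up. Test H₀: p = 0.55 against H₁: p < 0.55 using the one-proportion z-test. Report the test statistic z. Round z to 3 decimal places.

z = 2.326

p̂ = 69/104 = 0.66346.
Null standard error: √(0.55·0.45/104) = √0.002379808 = 0.048783.
z = (p̂ − p₀)/SE = (0.66346 − 0.55)/0.048783 = 2.326.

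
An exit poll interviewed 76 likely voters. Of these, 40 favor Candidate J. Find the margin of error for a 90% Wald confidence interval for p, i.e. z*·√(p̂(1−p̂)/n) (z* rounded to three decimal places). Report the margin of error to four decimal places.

The sample proportion is 40/76 = 0.52632.
Standard error of p̂: √(0.249307/76) = √0.003280362 = 0.057274.
z* = 1.645 at the 90% level.
Margin of error = z*·SE = 1.645 × 0.057274 = 0.0942.

ME = 0.0942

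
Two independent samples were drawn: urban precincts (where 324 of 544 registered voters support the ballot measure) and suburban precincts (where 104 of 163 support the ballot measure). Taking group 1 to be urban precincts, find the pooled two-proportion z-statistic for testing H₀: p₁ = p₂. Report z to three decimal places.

z = -0.973

Sample proportions: p̂₁ = 324/544 = 0.59559 and p̂₂ = 104/163 = 0.63804.
Pooling: p̂ = 428/707 = 0.60537.
SE = √[p̂(1−p̂)(1/n₁+1/n₂)] = √[0.60537·0.39463·(1/544+1/163)] ≈ 0.043644.
z = (p̂₁ − p̂₂)/SE = (0.59559 − 0.63804)/0.043644 = -0.04245/0.043644 = -0.973.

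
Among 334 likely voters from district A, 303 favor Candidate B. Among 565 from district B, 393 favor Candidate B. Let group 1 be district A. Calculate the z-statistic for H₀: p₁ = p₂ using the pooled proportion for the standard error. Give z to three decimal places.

Sample proportions: p̂₁ = 303/334 = 0.90719 and p̂₂ = 393/565 = 0.69558.
Pooled p̂ = (303+393)/(334+565) = 696/899 = 0.77419.
Pooled SE = √[0.1748179·0.00476392] ≈ 0.028859.
z = 0.21161/0.028859 = 7.333.

z = 7.333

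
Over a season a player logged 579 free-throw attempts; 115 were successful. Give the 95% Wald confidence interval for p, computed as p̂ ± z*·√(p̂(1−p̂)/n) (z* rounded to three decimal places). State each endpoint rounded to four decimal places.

(0.1661, 0.2311)

p̂ = 115/579 = 0.19862.
SE(p̂) = √(0.19862·0.80138/579) = 0.016580.
z* = 1.960 at the 95% level.
Margin of error: 1.960 × 0.016580 = 0.03250.
Interval: 0.19862 ± 0.03250 → (0.1661, 0.2311).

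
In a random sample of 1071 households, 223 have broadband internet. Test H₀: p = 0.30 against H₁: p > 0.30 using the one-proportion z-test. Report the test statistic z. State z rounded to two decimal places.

z = -6.55

The sample proportion is 223/1071 = 0.20822.
SE₀ = √(0.30·0.70/1071) = 0.014003.
z = (p̂ − p₀)/SE = (0.20822 − 0.30)/0.014003 = -6.55.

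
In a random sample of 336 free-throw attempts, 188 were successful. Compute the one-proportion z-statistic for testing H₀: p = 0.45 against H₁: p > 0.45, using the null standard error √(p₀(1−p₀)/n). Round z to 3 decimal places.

z = 4.035

p̂ = 188/336 = 0.55952.
SE₀ = √(0.45·0.55/336) = 0.027141.
z = (p̂ − p₀)/SE = (0.55952 − 0.45)/0.027141 = 4.035.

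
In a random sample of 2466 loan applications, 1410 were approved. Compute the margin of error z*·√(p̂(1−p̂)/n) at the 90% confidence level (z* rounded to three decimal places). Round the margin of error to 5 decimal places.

p̂ = 1410/2466 = 0.57178.
SE(p̂) = √(0.57178·0.42822/2466) = 0.009964.
For 90% confidence, z* = 1.645.
ME = 1.645·0.009964 = 0.01639.

ME = 0.01639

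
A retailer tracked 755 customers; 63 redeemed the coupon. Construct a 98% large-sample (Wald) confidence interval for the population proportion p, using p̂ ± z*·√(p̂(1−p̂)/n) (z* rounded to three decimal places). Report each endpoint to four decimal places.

(0.0600, 0.1069)

Sample proportion p̂ = 63/755 = 0.08344.
Standard error of p̂: √(0.076481/755) = √0.000101299 = 0.010065.
z* = 2.326 at the 98% level.
Margin of error: 2.326 × 0.010065 = 0.02341.
CI: 0.08344 ± 0.02341 = (0.0600, 0.1069).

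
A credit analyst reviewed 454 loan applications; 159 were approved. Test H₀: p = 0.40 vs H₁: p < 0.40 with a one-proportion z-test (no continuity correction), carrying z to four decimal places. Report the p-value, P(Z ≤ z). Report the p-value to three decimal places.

Sample proportion p̂ = 159/454 = 0.35022.
Null standard error: √(0.40·0.60/454) = √0.000528634 = 0.022992.
z = (p̂ − p₀)/SE = (159/454 − 0.40)/0.022992 ≈ -2.1651.
From the standard normal, P(Z ≤ z) = 0.015.

p-value = 0.015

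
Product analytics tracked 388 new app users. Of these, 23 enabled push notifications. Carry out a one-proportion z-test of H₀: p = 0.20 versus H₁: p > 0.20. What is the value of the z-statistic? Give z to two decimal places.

The sample proportion is 23/388 = 0.05928.
SE₀ = √(0.20·0.80/388) = 0.020307.
Test statistic: z = -0.14072/0.020307 = -6.93.

z = -6.93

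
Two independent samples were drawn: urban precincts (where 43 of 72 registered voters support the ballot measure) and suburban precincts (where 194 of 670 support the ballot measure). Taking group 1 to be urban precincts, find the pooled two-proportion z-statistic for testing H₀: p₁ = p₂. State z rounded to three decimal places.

z = 5.321

p̂₁ = 43/72 = 0.59722, p̂₂ = 194/670 = 0.28955.
Pooling: p̂ = 237/742 = 0.31941.
Pooled SE = √[0.2173862·0.01538143] ≈ 0.057825.
z = 0.30767/0.057825 = 5.321.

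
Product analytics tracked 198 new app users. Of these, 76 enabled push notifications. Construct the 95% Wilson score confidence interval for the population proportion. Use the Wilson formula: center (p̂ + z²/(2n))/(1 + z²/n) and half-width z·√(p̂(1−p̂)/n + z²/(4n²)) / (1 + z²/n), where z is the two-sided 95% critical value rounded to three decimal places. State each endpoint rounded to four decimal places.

(0.3189, 0.4532)

Here p̂ = 76/198 = 0.38384 and z = 1.960 (z² = 3.841600).
Denominator 1 + z²/n = 1 + 3.841600/198 = 1.019402.
Adjusted center: (0.38384 + z²/(2n))/1.019402 = 0.38605.
Radicand: p̂(1−p̂)/n + z²/(4n²) = 0.001194477 + 0.000024498 = 0.001218975.
Half-width = z·√(radicand)/denom = 1.960·0.034914/1.019402 = 0.06713.
CI: 0.38605 ± 0.06713 = (0.3189, 0.4532).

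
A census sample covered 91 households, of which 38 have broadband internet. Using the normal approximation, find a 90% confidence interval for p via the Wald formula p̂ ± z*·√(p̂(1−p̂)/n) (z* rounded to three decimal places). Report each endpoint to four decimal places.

(0.3325, 0.5026)

Sample proportion p̂ = 38/91 = 0.41758.
SE(p̂) = √(0.41758·0.58242/91) = 0.051697.
z* = 1.645 at the 90% level.
Margin of error: 1.645 × 0.051697 = 0.08504.
So the interval runs from 0.3325 to 0.5026.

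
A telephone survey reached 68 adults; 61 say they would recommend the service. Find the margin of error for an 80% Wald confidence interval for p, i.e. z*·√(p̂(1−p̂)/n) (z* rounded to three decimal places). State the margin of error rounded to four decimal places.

With x = 61 successes in n = 68, p̂ = 0.89706.
SE(p̂) = √(0.89706·0.10294/68) = 0.036851.
The 80% critical value is z* = 1.282.
So ME = 0.0472.

ME = 0.0472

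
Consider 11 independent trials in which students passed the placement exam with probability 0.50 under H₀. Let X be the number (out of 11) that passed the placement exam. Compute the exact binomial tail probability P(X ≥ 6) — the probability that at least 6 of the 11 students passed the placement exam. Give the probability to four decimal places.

P = 0.5000

X is binomial with n = 11 and p = 0.50.
P(X ≥ 6) = Σ_{j=6}^{11} C(11,j)·0.50^j·0.50^{11−j}.
= 0.225586 + 0.161133 + 0.080566 + 0.026855 + 0.005371 + 0.000488 = 0.5000.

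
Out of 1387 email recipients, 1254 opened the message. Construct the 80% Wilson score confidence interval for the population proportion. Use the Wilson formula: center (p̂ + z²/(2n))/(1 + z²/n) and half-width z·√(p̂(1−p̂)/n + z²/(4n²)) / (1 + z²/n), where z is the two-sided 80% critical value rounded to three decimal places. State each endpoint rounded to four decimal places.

Here p̂ = 1254/1387 = 0.90411 and z = 1.282 (z² = 1.643524).
1 + z²/n = 1.001185.
Adjusted center: (0.90411 + z²/(2n))/1.001185 = 0.90363.
Radicand: p̂(1−p̂)/n + z²/(4n²) = 0.000062506 + 0.000000214 = 0.000062720.
Half-width = 1.282·√0.000062720/1.001185 = 0.01014.
CI: 0.90363 ± 0.01014 = (0.8935, 0.9138).

(0.8935, 0.9138)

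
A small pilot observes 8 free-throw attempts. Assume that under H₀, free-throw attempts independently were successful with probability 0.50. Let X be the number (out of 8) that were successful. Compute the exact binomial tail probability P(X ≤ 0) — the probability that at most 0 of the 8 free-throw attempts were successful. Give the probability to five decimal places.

P = 0.00391

X ~ Binomial(n=8, p=0.50).
P(X ≤ 0) = C(8,0)·0.50^0·0.50^8.
= 0.003906 = 0.00391.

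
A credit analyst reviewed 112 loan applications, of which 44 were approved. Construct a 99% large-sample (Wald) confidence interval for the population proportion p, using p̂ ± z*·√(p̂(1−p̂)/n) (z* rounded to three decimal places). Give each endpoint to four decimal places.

Sample proportion p̂ = 44/112 = 0.39286.
SE(p̂) = √(0.39286·0.60714/112) = 0.046148.
z* = 2.576 at the 99% level.
Margin = 2.576·0.046148 = 0.11888.
So the interval runs from 0.2740 to 0.5117.

(0.2740, 0.5117)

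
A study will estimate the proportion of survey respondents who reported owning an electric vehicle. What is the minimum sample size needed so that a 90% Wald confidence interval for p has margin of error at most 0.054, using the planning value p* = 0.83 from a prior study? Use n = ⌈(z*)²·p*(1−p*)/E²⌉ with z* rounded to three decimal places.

The 90% critical value is z* = 1.645.
p*(1−p*) = 0.1411.
(z*)²·p*(1−p*)/E² = 2.706025·0.1411/0.002916 = 130.940.
⌈130.940⌉ = 131.

n = 131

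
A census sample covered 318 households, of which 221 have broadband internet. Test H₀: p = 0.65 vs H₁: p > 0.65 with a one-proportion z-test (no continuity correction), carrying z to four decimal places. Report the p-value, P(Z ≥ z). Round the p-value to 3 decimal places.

p-value = 0.046

With x = 221 successes in n = 318, p̂ = 0.69497.
Under H₀, SE = √(p₀(1−p₀)/n) = √(0.65·0.35/318) = √0.000715409 = 0.026747.
Test statistic (full precision, shown to 4 dp): z = (221/318 − 0.65)/SE₀ ≈ 1.6812.
p-value = P(Z ≥ z) with z = 1.6812 → 0.046.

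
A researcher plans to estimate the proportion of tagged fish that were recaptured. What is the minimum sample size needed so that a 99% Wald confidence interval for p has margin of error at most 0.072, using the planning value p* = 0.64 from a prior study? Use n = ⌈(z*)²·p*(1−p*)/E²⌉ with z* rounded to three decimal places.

The 99% critical value is z* = 2.576.
p*(1−p*) = 0.2304.
Required n before rounding: 6.635776 × 0.2304 / 0.072² = 294.923.
⌈294.923⌉ = 295.

n = 295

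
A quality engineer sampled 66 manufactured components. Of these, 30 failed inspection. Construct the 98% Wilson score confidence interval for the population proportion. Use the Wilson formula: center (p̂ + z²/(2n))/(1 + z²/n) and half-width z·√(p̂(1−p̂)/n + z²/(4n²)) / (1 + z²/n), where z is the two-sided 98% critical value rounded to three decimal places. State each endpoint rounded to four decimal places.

(0.3209, 0.5951)

p̂ = 30/66 = 0.45455; z = 2.326, so z² = 5.410276.
Denominator 1 + z²/n = 1 + 5.410276/66 = 1.081974.
Center = (0.45455 + 0.040987)/1.081974 = 0.45799.
Radicand: p̂(1−p̂)/n + z²/(4n²) = 0.003756574 + 0.000310507 = 0.004067081.
Half-width = z·√(radicand)/denom = 2.326·0.063774/1.081974 = 0.13710.
So the interval runs from 0.3209 to 0.5951.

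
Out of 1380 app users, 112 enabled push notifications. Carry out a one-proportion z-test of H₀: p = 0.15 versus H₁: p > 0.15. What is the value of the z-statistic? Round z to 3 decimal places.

Sample proportion p̂ = 112/1380 = 0.08116.
Under H₀, SE = √(p₀(1−p₀)/n) = √(0.15·0.85/1380) = √0.000092391 = 0.009612.
Test statistic: z = -0.06884/0.009612 = -7.162.

z = -7.162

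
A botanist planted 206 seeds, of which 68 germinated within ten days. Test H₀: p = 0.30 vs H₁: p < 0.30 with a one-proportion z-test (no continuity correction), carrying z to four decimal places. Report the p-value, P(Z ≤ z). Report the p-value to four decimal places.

p-value = 0.8271

Sample proportion p̂ = 68/206 = 0.33010.
Under H₀, SE = √(p₀(1−p₀)/n) = √(0.30·0.70/206) = √0.001019417 = 0.031928.
Test statistic (full precision, shown to 4 dp): z = (68/206 − 0.30)/SE₀ ≈ 0.9426.
p-value = P(Z ≤ z) with z = 0.9426 → 0.8271.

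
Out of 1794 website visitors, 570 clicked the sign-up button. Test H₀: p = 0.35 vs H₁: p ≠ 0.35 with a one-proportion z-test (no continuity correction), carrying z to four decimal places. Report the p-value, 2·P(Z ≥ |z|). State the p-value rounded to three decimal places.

Sample proportion p̂ = 570/1794 = 0.31773.
SE₀ = √(0.35·0.65/1794) = 0.011261.
Test statistic (full precision, shown to 4 dp): z = (570/1794 − 0.35)/SE₀ ≈ -2.8660.
From the standard normal, 2·P(Z ≥ |z|) = 0.004.

p-value = 0.004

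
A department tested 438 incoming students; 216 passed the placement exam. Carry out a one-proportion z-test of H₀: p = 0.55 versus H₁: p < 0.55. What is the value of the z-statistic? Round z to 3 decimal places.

Sample proportion p̂ = 216/438 = 0.49315.
Null standard error: √(0.55·0.45/438) = √0.000565068 = 0.023771.
z = (0.49315 − 0.55)/0.023771 = -0.05685/0.023771 = -2.392.

z = -2.392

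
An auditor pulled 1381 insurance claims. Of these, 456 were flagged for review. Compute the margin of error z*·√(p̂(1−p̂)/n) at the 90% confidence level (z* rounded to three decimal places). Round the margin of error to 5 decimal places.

The sample proportion is 456/1381 = 0.33020.
SE(p̂) = √(0.33020·0.66980/1381) = 0.012655.
z* = 1.645 at the 90% level.
So ME = 0.02082.

ME = 0.02082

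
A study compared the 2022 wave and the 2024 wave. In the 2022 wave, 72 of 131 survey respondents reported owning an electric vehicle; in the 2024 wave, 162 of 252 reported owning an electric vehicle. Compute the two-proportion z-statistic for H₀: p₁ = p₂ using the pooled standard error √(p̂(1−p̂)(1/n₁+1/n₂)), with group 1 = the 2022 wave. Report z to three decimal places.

z = -1.776

p̂₁ = 72/131 = 0.54962, p̂₂ = 162/252 = 0.64286.
Pooling: p̂ = 234/383 = 0.61097.
SE = √[p̂(1−p̂)(1/n₁+1/n₂)] = √[0.61097·0.38903·(1/131+1/252)] ≈ 0.052513.
z = (p̂₁ − p̂₂)/SE = (0.54962 − 0.64286)/0.052513 = -0.09324/0.052513 = -1.776.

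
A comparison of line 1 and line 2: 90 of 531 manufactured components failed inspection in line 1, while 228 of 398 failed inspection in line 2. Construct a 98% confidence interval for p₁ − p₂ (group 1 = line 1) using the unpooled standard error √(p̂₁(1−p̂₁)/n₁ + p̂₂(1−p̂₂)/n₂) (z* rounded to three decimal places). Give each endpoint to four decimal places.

(-0.4724, -0.3344)

p̂₁ = 0.16949, p̂₂ = 0.57286, so the observed difference is -0.40337.
Unpooled SE = √(p̂₁(1−p̂₁)/n₁ + p̂₂(1−p̂₂)/n₂) = √(0.000265093 + 0.000614801) = 0.029663.
z* = 2.326 at the 98% level. Margin of error = 0.06900.
Interval: -0.40337 ± 0.06900 → (-0.4724, -0.3344).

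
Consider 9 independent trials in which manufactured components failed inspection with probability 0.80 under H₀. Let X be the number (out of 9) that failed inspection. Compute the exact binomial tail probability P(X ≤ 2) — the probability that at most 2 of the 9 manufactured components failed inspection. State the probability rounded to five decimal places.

X is binomial with n = 9 and p = 0.80.
P(X ≤ 2) = C(9,0)·0.80^0·0.20^9 + C(9,1)·0.80^1·0.20^8 + C(9,2)·0.80^2·0.20^7.
= 0.000001 + 0.000018 + 0.000295 = 0.00031.

P = 0.00031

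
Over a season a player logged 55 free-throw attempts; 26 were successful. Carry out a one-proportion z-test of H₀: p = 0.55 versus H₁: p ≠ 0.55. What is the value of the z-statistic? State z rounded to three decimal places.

z = -1.152

The sample proportion is 26/55 = 0.47273.
Under H₀, SE = √(p₀(1−p₀)/n) = √(0.55·0.45/55) = √0.004500000 = 0.067082.
z = (0.47273 − 0.55)/0.067082 = -0.07727/0.067082 = -1.152.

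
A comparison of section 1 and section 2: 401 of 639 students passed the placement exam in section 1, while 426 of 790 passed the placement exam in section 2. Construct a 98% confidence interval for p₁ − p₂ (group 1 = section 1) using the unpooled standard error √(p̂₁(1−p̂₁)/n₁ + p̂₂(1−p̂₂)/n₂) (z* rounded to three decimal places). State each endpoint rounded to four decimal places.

p̂₁ = 401/639 = 0.62754, p̂₂ = 426/790 = 0.53924; p̂₁ − p̂₂ = 0.08830.
SE = √(0.000365779 + 0.000314507) = √0.000680286 = 0.026082.
z* = 2.326 at the 98% level. Margin = 2.326·0.026082 = 0.06067.
So the interval runs from 0.0276 to 0.1490.

(0.0276, 0.1490)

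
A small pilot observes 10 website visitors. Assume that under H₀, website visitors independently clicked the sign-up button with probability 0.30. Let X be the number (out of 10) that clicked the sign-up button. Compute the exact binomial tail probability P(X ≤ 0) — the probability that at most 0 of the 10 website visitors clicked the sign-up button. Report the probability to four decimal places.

P = 0.0282

X ~ Binomial(n=10, p=0.30).
P(X ≤ 0) = C(10,0)·0.30^0·0.70^10.
= 0.028248 = 0.0282.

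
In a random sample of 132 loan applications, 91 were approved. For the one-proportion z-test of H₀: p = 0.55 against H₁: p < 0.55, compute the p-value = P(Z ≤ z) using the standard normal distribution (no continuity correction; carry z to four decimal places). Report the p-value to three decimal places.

p-value = 0.999

The sample proportion is 91/132 = 0.68939.
Null standard error: √(0.55·0.45/132) = √0.001875000 = 0.043301.
z = (p̂ − p₀)/SE = (91/132 − 0.55)/0.043301 ≈ 3.2192.
p-value = P(Z ≤ z) with z = 3.2192 → 0.999.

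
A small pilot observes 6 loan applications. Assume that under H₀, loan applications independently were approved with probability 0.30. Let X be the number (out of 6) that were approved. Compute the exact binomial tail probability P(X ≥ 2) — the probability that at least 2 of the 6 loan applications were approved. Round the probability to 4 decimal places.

P = 0.5798

X ~ Binomial(n=6, p=0.30).
P(X ≥ 2) = Σ_{j=2}^{6} C(6,j)·0.30^j·0.70^{6−j}.
= 0.324135 + 0.185220 + 0.059535 + 0.010206 + 0.000729 = 0.5798.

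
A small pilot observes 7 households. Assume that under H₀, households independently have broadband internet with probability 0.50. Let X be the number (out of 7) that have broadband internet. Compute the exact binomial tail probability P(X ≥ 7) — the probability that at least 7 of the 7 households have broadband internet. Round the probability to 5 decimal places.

P = 0.00781

X is binomial with n = 7 and p = 0.50.
P(X ≥ 7) = C(7,7)·0.50^7·0.50^0.
= 0.007812 = 0.00781.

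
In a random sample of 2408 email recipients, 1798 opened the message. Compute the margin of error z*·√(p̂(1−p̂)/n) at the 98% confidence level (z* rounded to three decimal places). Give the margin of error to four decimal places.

ME = 0.0206

With x = 1798 successes in n = 2408, p̂ = 0.74668.
SE = √(p̂(1−p̂)/n) = √(0.189150/2408) = 0.008863.
z* = 2.326 at the 98% level.
Margin of error = z*·SE = 2.326 × 0.008863 = 0.0206.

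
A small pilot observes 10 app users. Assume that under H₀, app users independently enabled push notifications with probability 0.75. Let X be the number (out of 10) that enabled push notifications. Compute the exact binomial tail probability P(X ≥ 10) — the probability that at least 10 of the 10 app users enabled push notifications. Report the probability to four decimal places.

X is binomial with n = 10 and p = 0.75.
P(X ≥ 10) = C(10,10)·0.75^10·0.25^0.
= 0.056314 = 0.0563.

P = 0.0563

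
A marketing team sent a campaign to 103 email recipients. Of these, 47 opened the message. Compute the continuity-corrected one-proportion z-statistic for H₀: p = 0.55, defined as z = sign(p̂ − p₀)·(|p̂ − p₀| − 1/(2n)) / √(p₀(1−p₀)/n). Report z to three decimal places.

z = -1.812

p̂ = 47/103 = 0.45631. p̂ − p₀ = -0.093689.
Continuity correction 1/(2n) = 1/206 = 0.004854.
Corrected numerator: |-0.093689| − 0.004854 = 0.088835.
SE₀ = √(0.55·0.45/103) = 0.049020.
z = −0.088835/0.049020 = -1.812.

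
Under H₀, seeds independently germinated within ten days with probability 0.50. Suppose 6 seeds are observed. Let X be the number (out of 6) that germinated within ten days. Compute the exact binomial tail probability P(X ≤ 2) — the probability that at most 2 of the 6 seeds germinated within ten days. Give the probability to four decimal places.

X is binomial with n = 6 and p = 0.50.
P(X ≤ 2) = C(6,0)·0.50^0·0.50^6 + C(6,1)·0.50^1·0.50^5 + C(6,2)·0.50^2·0.50^4.
= 0.015625 + 0.093750 + 0.234375 = 0.3438.

P = 0.3438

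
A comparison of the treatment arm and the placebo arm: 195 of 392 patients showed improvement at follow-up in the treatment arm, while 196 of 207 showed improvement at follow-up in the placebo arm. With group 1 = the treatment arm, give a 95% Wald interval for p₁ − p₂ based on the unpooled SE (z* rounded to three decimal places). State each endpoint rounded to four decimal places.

(-0.5076, -0.3912)

p̂₁ = 195/392 = 0.49745, p̂₂ = 196/207 = 0.94686; p̂₁ − p̂₂ = -0.44941.
SE = √(0.000637739 + 0.000243074) = √0.000880813 = 0.029678.
For 95% confidence, z* = 1.960. Margin of error = 0.05817.
So the interval runs from -0.5076 to -0.3912.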